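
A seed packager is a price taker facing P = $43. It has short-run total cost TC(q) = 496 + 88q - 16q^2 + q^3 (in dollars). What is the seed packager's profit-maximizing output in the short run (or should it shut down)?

From TC, MC = TC'(q) = 88 - 32q + 3q^2 and AVC = VC/q = 88 - 16q + q^2.
The AVC parabola has its vertex at q = 16/2 = 8, where AVC = 88 - 16·8 + 8^2 = $24.
Because $43 ≥ $24, revenue can cover variable cost; the firm operates.
Set P = MC: 43 = 88 - 32q + 3q^2 → 45 - 32q + 3q^2 = 0. The roots are q = 5/3 and q = 9; the profit-maximizing output is on the rising part of MC, so q* = 9.
Check: AVC at q = 9 is $25 ≤ P, so revenue covers variable cost.
Profit = P·q − TC = 43·9 − 721 = -$334, a loss, but smaller than the $496 fixed cost the firm would lose by shutting down.

Produce at q = 9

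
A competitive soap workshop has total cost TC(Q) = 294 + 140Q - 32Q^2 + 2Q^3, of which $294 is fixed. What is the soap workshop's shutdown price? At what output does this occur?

The shutdown price is the minimum of AVC. VC = 140Q - 32Q^2 + 2Q^3, so AVC = 140 - 32Q + 2Q^2.
dAVC/dQ = -32 + 4Q = 0 gives Q = 8. min AVC = 140 - 32·8 + 2·8^2 = 12.
So the shutdown price is $12.

$12 per unit, at Q = 8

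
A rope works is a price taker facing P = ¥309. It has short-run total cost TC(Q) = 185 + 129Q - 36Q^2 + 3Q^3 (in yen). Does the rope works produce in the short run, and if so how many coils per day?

Produce at Q = 10

From TC, MC = TC'(Q) = 129 - 72Q + 9Q^2 and AVC = VC/Q = 129 - 36Q + 3Q^2.
AVC is minimized where dAVC/dQ = -36 + 6Q = 0, at Q = 6; min AVC = 129 - 36·6 + 3·6^2 = ¥21.
Because ¥309 ≥ ¥21, revenue can cover variable cost; the firm operates.
Set P = MC: 309 = 129 - 72Q + 9Q^2 → -180 - 72Q + 9Q^2 = 0. The roots are Q = -2 and Q = 10; the profit-maximizing output is on the rising part of MC, so Q* = 10.
Check: AVC at Q = 10 is ¥69 ≤ P, so revenue covers variable cost.
Profit = P·Q − TC = 309·10 − 875 = ¥2215.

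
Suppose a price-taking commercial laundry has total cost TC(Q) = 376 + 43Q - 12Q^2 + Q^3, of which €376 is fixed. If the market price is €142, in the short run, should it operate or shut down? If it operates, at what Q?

Produce at Q = 11

From TC, MC = TC'(Q) = 43 - 24Q + 3Q^2 and AVC = VC/Q = 43 - 12Q + Q^2.
AVC hits its minimum where MC = AVC, at Q = 6, giving min AVC = 43 - 12·6 + 6^2 = €7.
P = €142 exceeds min AVC = €7, so the firm stays open.
Set P = MC: 142 = 43 - 24Q + 3Q^2 → -99 - 24Q + 3Q^2 = 0. The roots are Q = -3 and Q = 11; the profit-maximizing output is on the rising part of MC, so Q* = 11.
Check: AVC at Q = 11 is €32 ≤ P, so revenue covers variable cost.
Profit = P·Q − TC = 142·11 − 728 = €834.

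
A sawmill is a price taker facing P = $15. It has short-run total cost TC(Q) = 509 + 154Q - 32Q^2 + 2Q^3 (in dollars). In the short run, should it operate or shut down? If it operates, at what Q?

Strip out fixed cost: VC = 154Q - 32Q^2 + 2Q^3. Then AVC = 154 - 32Q + 2Q^2 and MC = 154 - 64Q + 6Q^2.
The AVC parabola has its vertex at Q = 32/4 = 8, where AVC = 154 - 32·8 + 2·8^2 = $26.
With P < min AVC ($15 < $26), every unit sold adds to the loss.
Best response: produce nothing and absorb the $509 fixed cost.

Shut down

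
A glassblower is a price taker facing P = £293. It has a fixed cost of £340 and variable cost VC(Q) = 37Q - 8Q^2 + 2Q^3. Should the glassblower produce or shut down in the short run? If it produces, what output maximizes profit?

Produce at Q = 8

Variable cost is VC = 37Q - 8Q^2 + 2Q^3, so AVC = VC/Q = 37 - 8Q + 2Q^2 and MC = dTC/dQ = 37 - 16Q + 6Q^2.
AVC hits its minimum where MC = AVC, at Q = 2, giving min AVC = 37 - 8·2 + 2·2^2 = £29.
Since P = £293 ≥ min AVC = £29, price covers variable cost and the firm should produce.
P = MC gives -256 - 16Q + 6Q^2 = 0, with roots -16/3 and 8. Take the larger (rising MC): Q* = 8.
Check: AVC at Q = 8 is £101 ≤ P, so revenue covers variable cost.
Profit = P·Q − TC = 293·8 − 1148 = £1196.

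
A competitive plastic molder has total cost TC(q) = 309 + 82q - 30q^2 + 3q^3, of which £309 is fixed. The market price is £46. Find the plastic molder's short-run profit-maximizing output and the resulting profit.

Profit = -£93 at q = 6

AVC = 82 - 30q + 3q^2; min AVC = £7 at q = 5. Since P = £46 ≥ min AVC, the firm produces.
With MC = 82 - 60q + 9q^2, P = MC on the upward-sloping part at q* = 6.
TR = 46·6 = 276. TC = 309 + 60 = 369. Profit = 276 − 369 = -£93.
That loss of £93 beats the £309 the firm would lose by shutting down; producing recovers £216 of fixed cost.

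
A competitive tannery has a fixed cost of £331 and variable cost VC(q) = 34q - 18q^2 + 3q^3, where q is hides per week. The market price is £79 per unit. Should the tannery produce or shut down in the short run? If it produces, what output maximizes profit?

Produce at q = 5

From TC, MC = TC'(q) = 34 - 36q + 9q^2 and AVC = VC/q = 34 - 18q + 3q^2.
AVC is minimized where dAVC/dq = -18 + 6q = 0, at q = 3; min AVC = 34 - 18·3 + 3·3^2 = £7.
Since P = £79 ≥ min AVC = £7, price covers variable cost and the firm should produce.
P = MC gives -45 - 36q + 9q^2 = 0, with roots -1 and 5. Take the larger (rising MC): q* = 5.
Check: AVC at q = 5 is £19 ≤ P, so revenue covers variable cost.
Profit = P·q − TC = 79·5 − 426 = -£31, a loss, but smaller than the £331 fixed cost the firm would lose by shutting down.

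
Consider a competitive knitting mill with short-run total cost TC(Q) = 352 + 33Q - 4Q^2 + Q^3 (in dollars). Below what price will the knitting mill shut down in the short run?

The shutdown price is the minimum of AVC. VC = 33Q - 4Q^2 + Q^3, so AVC = 33 - 4Q + Q^2.
At the minimum of AVC, MC = AVC. MC = 33 - 8Q + 3Q^2; setting MC = AVC gives 2Q^2 - 4Q = 0, so Q = 2. min AVC = 29.
The firm shuts down for any P below $29.

$29 per unit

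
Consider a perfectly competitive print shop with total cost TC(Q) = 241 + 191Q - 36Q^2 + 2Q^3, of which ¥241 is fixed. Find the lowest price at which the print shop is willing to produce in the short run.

The shutdown price is the minimum of AVC. VC = 191Q - 36Q^2 + 2Q^3, so AVC = 191 - 36Q + 2Q^2.
At the minimum of AVC, MC = AVC. MC = 191 - 72Q + 6Q^2; setting MC = AVC gives 4Q^2 - 36Q = 0, so Q = 9. min AVC = 29.
For P < ¥29 the firm produces nothing.

¥29 per unit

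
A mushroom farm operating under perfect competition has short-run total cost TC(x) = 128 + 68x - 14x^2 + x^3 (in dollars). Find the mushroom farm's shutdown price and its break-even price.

Shutdown price = $19; break-even price = $36

Shutdown price = min AVC. AVC = 68 - 14x + x^2, with vertex at x = 7 and minimum $19.
ATC = 128/x + 68 - 14x + x^2. Setting dATC/dx = −128/x^2 − 14 + 2x = 0 gives x = 8 (since 2·8^3 − 14·8^2 = 128).
min ATC = 128/8 + 68 − 14·8 + 8^2 = $36. That is the break-even price.
Between these two prices the firm operates at a loss; above $36 it earns a profit.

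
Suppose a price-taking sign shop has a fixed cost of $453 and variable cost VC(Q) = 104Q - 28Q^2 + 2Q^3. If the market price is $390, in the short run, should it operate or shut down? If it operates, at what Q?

From TC, MC = TC'(Q) = 104 - 56Q + 6Q^2 and AVC = VC/Q = 104 - 28Q + 2Q^2.
The AVC parabola has its vertex at Q = 28/4 = 7, where AVC = 104 - 28·7 + 2·7^2 = $6.
Since P = $390 ≥ min AVC = $6, price covers variable cost and the firm should produce.
Solving P = MC: -286 - 56Q + 6Q^2 = 0 ⇒ Q = -11/3 or 13. On the upward-sloping branch, Q* = 13.
Check: AVC at Q = 13 is $78 ≤ P, so revenue covers variable cost.
Profit = P·Q − TC = 390·13 − 1467 = $3603.

Produce at Q = 13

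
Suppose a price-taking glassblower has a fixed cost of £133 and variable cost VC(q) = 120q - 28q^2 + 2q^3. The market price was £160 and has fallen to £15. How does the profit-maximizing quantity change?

AVC = 120 - 28q + 2q^2, minimized at q = 7 where min AVC = £22. MC = 120 - 56q + 6q^2.
With P = £160 above the shutdown price, P = MC gives q = 10.
At P = £15 < min AVC = £22, price no longer covers variable cost at any output, so the firm shuts down: q = 0.

Output falls from 10 to 0 (the firm shuts down)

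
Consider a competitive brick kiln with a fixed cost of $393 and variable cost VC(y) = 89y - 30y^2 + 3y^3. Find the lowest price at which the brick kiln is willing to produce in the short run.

The firm shuts down when price falls below the minimum of average variable cost. AVC = VC/y = 89 - 30y + 3y^2.
At the minimum of AVC, MC = AVC. MC = 89 - 60y + 9y^2; setting MC = AVC gives 6y^2 - 30y = 0, so y = 5. min AVC = 14.
The firm shuts down for any P below $14.

$14 per unit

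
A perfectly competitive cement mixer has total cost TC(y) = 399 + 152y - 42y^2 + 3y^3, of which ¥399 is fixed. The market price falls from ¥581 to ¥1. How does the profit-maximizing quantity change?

Output falls from 13 to 0 (the firm shuts down)

AVC = 152 - 42y + 3y^2, minimized at y = 7 where min AVC = ¥5. MC = 152 - 84y + 9y^2.
At P = ¥581 ≥ min AVC, set P = MC on the rising branch: y = 13.
At P = ¥1 < min AVC = ¥5, price no longer covers variable cost at any output, so the firm shuts down: y = 0.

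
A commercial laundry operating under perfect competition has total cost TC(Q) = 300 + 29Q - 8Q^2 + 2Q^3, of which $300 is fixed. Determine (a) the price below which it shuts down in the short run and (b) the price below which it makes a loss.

Shutdown price = $21; break-even price = $99

AVC = 29 - 8Q + 2Q^2; minimized at Q = 2, giving min AVC = $21. That is the shutdown price.
ATC = 300/Q + 29 - 8Q + 2Q^2. Setting dATC/dQ = −300/Q^2 − 8 + 4Q = 0 gives Q = 5 (since 4·5^3 − 8·5^2 = 300).
min ATC = 300/5 + 29 − 8·5 + 2·5^2 = $99. That is the break-even price.
For $21 ≤ P < $99 the firm produces at a loss; below $21 it shuts down.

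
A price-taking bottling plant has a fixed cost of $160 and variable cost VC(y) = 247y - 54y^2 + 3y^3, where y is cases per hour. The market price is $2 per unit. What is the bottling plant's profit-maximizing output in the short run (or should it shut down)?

Shut down

From TC, MC = TC'(y) = 247 - 108y + 9y^2 and AVC = VC/y = 247 - 54y + 3y^2.
The AVC parabola has its vertex at y = 54/6 = 9, where AVC = 247 - 54·9 + 3·9^2 = $4.
Since P = $2 < min AVC = $4, price fails to cover variable cost at any output.
The firm minimizes its loss by shutting down and losing only its fixed cost of $160.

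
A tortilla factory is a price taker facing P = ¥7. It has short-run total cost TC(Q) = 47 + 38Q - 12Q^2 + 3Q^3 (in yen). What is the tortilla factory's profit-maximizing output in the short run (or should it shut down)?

Shut down

Strip out fixed cost: VC = 38Q - 12Q^2 + 3Q^3. Then AVC = 38 - 12Q + 3Q^2 and MC = 38 - 24Q + 9Q^2.
AVC hits its minimum where MC = AVC, at Q = 2, giving min AVC = 38 - 12·2 + 3·2^2 = ¥26.
With P < min AVC (¥7 < ¥26), every unit sold adds to the loss.
Shutting down limits the loss to fixed cost, ¥47.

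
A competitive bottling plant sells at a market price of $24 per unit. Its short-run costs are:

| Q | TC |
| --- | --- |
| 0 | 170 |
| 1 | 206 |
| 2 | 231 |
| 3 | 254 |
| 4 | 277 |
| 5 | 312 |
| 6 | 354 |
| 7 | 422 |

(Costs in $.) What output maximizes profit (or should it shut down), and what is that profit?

Profit at each row (π = 24Q − TC): Q=0: -170; Q=1: -182; Q=2: -183; Q=3: -182; Q=4: -181; Q=5: -192; Q=6: -210; Q=7: -254.
Profit is highest at Q = 0. Equivalently, the lowest AVC in the table is 107/4 ≈ $26.75 at Q = 4, and P = $24 falls below it — price never covers variable cost, so the firm shuts down and loses only its fixed cost.

Q = 0 (shut down); profit = -$170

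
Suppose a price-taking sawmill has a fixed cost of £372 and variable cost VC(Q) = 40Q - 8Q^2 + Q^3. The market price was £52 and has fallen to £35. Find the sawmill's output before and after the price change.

MC = 40 - 16Q + 3Q^2; the shutdown threshold is min AVC = £24 (at Q = 4).
With P = £52 above the shutdown price, P = MC gives Q = 6.
At P = £35 ≥ min AVC, set P = MC: Q = 5. The firm stays open but cuts output.

Output falls from 6 to 5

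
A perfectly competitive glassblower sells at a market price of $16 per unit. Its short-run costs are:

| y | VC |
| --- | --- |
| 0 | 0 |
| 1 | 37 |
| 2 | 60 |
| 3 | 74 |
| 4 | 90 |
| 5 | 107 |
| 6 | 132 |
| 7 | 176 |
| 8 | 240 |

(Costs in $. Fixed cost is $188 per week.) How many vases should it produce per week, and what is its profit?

y = 0 (shut down); profit = -$188

Tabulate TR − TC: y=0: -188; y=1: -209; y=2: -216; y=3: -214; y=4: -214; y=5: -215; y=6: -224; y=7: -252; y=8: -300.
Profit is highest at y = 0. Equivalently, the lowest AVC in the table is 107/5 ≈ $21.40 at y = 5, and P = $16 falls below it — price never covers variable cost, so the firm shuts down and loses only its fixed cost.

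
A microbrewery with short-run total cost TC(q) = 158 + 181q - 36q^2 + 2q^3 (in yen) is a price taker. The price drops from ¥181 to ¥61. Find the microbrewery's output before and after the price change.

AVC = 181 - 36q + 2q^2, minimized at q = 9 where min AVC = ¥19. MC = 181 - 72q + 6q^2.
With P = ¥181 above the shutdown price, P = MC gives q = 12.
At P = ¥61 ≥ min AVC, set P = MC: q = 10. The firm stays open but cuts output.

Output falls from 12 to 10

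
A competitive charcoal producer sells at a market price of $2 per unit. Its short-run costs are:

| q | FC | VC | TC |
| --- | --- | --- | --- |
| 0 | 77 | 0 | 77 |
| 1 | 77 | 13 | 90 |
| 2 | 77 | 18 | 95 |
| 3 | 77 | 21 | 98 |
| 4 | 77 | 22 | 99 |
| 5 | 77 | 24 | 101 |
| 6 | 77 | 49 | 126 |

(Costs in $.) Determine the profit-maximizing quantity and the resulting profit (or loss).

q = 0 (shut down); profit = -$77

Profit at each row (π = 2q − TC): q=0: -77; q=1: -88; q=2: -91; q=3: -92; q=4: -91; q=5: -91; q=6: -114.
Profit is highest at q = 0. Equivalently, the lowest AVC in the table is 24/5 ≈ $4.80 at q = 5, and P = $2 falls below it — price never covers variable cost, so the firm shuts down and loses only its fixed cost.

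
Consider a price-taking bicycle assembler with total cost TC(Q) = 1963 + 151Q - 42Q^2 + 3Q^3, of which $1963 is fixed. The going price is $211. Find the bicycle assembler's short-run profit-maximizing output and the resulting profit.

AVC = 151 - 42Q + 3Q^2; min AVC = $4 at Q = 7. Since P = $211 ≥ min AVC, the firm produces.
MC = 151 - 84Q + 9Q^2. Setting P = MC and taking the root on the rising branch gives Q* = 10.
TR = 211·10 = 2110. TC = 1963 + 310 = 2273. Profit = 2110 − 2273 = -$163.
Shutting down would mean losing the fixed cost of $1963, so operating at a loss of $163 is better by $1800.

Profit = -$163 at Q = 10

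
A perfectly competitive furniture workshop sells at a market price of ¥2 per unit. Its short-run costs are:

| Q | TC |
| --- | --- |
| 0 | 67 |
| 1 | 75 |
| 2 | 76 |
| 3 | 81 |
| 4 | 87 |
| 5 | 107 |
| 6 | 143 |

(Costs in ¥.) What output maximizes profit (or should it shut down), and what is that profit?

Tabulate TR − TC: Q=0: -67; Q=1: -73; Q=2: -72; Q=3: -75; Q=4: -79; Q=5: -97; Q=6: -131.
Profit is highest at Q = 0. Equivalently, the lowest AVC in the table is 9/2 ≈ ¥4.50 at Q = 2, and P = ¥2 falls below it — price never covers variable cost, so the firm shuts down and loses only its fixed cost.

Q = 0 (shut down); profit = -¥67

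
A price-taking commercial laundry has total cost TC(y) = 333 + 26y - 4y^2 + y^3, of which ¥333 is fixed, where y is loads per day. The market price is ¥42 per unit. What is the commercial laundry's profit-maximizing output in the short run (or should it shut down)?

Produce at y = 4

Strip out fixed cost: VC = 26y - 4y^2 + y^3. Then AVC = 26 - 4y + y^2 and MC = 26 - 8y + 3y^2.
AVC hits its minimum where MC = AVC, at y = 2, giving min AVC = 26 - 4·2 + 2^2 = ¥22.
Because ¥42 ≥ ¥22, revenue can cover variable cost; the firm operates.
Solving P = MC: -16 - 8y + 3y^2 = 0 ⇒ y = -4/3 or 4. On the upward-sloping branch, y* = 4.
Check: AVC at y = 4 is ¥26 ≤ P, so revenue covers variable cost.
Profit = P·y − TC = 42·4 − 437 = -¥269, a loss, but smaller than the ¥333 fixed cost the firm would lose by shutting down.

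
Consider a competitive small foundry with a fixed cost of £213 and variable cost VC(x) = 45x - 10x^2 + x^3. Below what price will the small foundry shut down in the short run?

£20 per unit

The firm shuts down when price falls below the minimum of average variable cost. AVC = VC/x = 45 - 10x + x^2.
dAVC/dx = -10 + 2x = 0 gives x = 5. min AVC = 45 - 10·5 + 5^2 = 20.
So the shutdown price is £20.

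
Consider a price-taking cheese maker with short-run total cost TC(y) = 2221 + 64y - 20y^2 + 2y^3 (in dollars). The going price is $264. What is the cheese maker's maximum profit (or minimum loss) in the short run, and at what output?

Profit = -$221 at y = 10

AVC = 64 - 20y + 2y^2; min AVC = $14 at y = 5. Since P = $264 ≥ min AVC, the firm produces.
MC = 64 - 40y + 6y^2. Setting P = MC and taking the root on the rising branch gives y* = 10.
TR = 264·10 = 2640. TC = 2221 + 640 = 2861. Profit = 2640 − 2861 = -$221.
Shutting down would mean losing the fixed cost of $2221, so operating at a loss of $221 is better by $2000.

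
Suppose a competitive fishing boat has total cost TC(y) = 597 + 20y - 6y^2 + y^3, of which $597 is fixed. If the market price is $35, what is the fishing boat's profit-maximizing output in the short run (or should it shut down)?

Produce at y = 5

Variable cost is VC = 20y - 6y^2 + y^3, so AVC = VC/y = 20 - 6y + y^2 and MC = dTC/dy = 20 - 12y + 3y^2.
AVC hits its minimum where MC = AVC, at y = 3, giving min AVC = 20 - 6·3 + 3^2 = $11.
Because $35 ≥ $11, revenue can cover variable cost; the firm operates.
Solving P = MC: -15 - 12y + 3y^2 = 0 ⇒ y = -1 or 5. On the upward-sloping branch, y* = 5.
Check: AVC at y = 5 is $15 ≤ P, so revenue covers variable cost.
Profit = P·y − TC = 35·5 − 672 = -$497, a loss, but smaller than the $597 fixed cost the firm would lose by shutting down.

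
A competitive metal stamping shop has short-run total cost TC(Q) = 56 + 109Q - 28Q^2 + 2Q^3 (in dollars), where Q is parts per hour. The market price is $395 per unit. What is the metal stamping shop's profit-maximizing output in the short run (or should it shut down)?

Produce at Q = 13

From TC, MC = TC'(Q) = 109 - 56Q + 6Q^2 and AVC = VC/Q = 109 - 28Q + 2Q^2.
The AVC parabola has its vertex at Q = 28/4 = 7, where AVC = 109 - 28·7 + 2·7^2 = $11.
Since P = $395 ≥ min AVC = $11, price covers variable cost and the firm should produce.
Set P = MC: 395 = 109 - 56Q + 6Q^2 → -286 - 56Q + 6Q^2 = 0. The roots are Q = -11/3 and Q = 13; the profit-maximizing output is on the rising part of MC, so Q* = 13.
Check: AVC at Q = 13 is $83 ≤ P, so revenue covers variable cost.
Profit = P·Q − TC = 395·13 − 1135 = $4000.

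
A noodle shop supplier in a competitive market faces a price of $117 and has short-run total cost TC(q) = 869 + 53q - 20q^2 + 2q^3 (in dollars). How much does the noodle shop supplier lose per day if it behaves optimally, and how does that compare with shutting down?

AVC = 53 - 20q + 2q^2 has its minimum $3 at q = 5; price $117 clears that bar, so the firm operates.
MC = 53 - 40q + 6q^2. Setting P = MC and taking the root on the rising branch gives q* = 8.
TR = 117·8 = 936. TC = 869 + 168 = 1037. Profit = 936 − 1037 = -$101.
That loss of $101 beats the $869 the firm would lose by shutting down; producing recovers $768 of fixed cost.

Profit = -$101 at q = 8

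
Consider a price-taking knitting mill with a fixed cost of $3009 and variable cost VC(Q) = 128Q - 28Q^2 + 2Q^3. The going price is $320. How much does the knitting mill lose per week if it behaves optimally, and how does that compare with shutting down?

Profit = -$129 at Q = 12

AVC = 128 - 28Q + 2Q^2 has its minimum $30 at Q = 7; price $320 clears that bar, so the firm operates.
MC = 128 - 56Q + 6Q^2. Setting P = MC and taking the root on the rising branch gives Q* = 12.
TR = 320·12 = 3840. TC = 3009 + 960 = 3969. Profit = 3840 − 3969 = -$129.
That loss of $129 beats the $3009 the firm would lose by shutting down; producing recovers $2880 of fixed cost.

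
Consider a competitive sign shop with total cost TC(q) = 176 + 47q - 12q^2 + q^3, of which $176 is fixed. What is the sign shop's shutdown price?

$11 per unit

Short-run supply begins at min AVC. From VC = 47q - 12q^2 + q^3, AVC = 47 - 12q + q^2.
dAVC/dq = -12 + 2q = 0 gives q = 6. min AVC = 47 - 12·6 + 6^2 = 11.
So the shutdown price is $11.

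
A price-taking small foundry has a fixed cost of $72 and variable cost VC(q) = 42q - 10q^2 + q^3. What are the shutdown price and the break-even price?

Shutdown price = $17; break-even price = $30

Shutdown price = min AVC. AVC = 42 - 10q + q^2, with vertex at q = 5 and minimum $17.
ATC = 72/q + 42 - 10q + q^2. Setting dATC/dq = −72/q^2 − 10 + 2q = 0 gives q = 6 (since 2·6^3 − 10·6^2 = 72).
min ATC = 72/6 + 42 − 10·6 + 6^2 = $30. That is the break-even price.
For $17 ≤ P < $30 the firm produces at a loss; below $17 it shuts down.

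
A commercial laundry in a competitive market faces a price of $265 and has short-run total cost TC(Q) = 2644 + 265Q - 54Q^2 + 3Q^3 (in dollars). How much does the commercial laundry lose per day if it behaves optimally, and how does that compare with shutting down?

AVC = 265 - 54Q + 3Q^2; min AVC = $22 at Q = 9. Since P = $265 ≥ min AVC, the firm produces.
MC = 265 - 108Q + 9Q^2. Setting P = MC and taking the root on the rising branch gives Q* = 12.
TR = 265·12 = 3180. TC = 2644 + 588 = 3232. Profit = 3180 − 3232 = -$52.
That loss of $52 beats the $2644 the firm would lose by shutting down; producing recovers $2592 of fixed cost.

Profit = -$52 at Q = 12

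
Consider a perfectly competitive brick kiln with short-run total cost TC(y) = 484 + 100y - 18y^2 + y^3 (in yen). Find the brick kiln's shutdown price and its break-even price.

AVC = 100 - 18y + y^2; minimized at y = 9, giving min AVC = ¥19. That is the shutdown price.
ATC = 484/y + 100 - 18y + y^2. Setting dATC/dy = −484/y^2 − 18 + 2y = 0 gives y = 11 (since 2·11^3 − 18·11^2 = 484).
min ATC = 484/11 + 100 − 18·11 + 11^2 = ¥67. That is the break-even price.
For ¥19 ≤ P < ¥67 the firm produces at a loss; below ¥19 it shuts down.

Shutdown price = ¥19; break-even price = ¥67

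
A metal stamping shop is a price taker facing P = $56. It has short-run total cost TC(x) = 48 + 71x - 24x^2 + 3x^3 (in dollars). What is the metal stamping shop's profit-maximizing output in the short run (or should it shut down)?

Strip out fixed cost: VC = 71x - 24x^2 + 3x^3. Then AVC = 71 - 24x + 3x^2 and MC = 71 - 48x + 9x^2.
AVC is minimized where dAVC/dx = -24 + 6x = 0, at x = 4; min AVC = 71 - 24·4 + 3·4^2 = $23.
Since P = $56 ≥ min AVC = $23, price covers variable cost and the firm should produce.
P = MC gives 15 - 48x + 9x^2 = 0, with roots 1/3 and 5. Take the larger (rising MC): x* = 5.
Check: AVC at x = 5 is $26 ≤ P, so revenue covers variable cost.
Profit = P·x − TC = 56·5 − 178 = $102.

Produce at x = 5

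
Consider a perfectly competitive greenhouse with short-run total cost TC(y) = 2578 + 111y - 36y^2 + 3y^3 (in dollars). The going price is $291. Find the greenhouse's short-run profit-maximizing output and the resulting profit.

Profit = -$178 at y = 10

AVC = 111 - 36y + 3y^2; min AVC = $3 at y = 6. Since P = $291 ≥ min AVC, the firm produces.
MC = 111 - 72y + 9y^2. Setting P = MC and taking the root on the rising branch gives y* = 10.
TR = 291·10 = 2910. TC = 2578 + 510 = 3088. Profit = 2910 − 3088 = -$178.
That loss of $178 beats the $2578 the firm would lose by shutting down; producing recovers $2400 of fixed cost.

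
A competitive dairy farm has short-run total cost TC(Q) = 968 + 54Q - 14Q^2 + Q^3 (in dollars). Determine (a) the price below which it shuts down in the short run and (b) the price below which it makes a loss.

Shutdown price = $5; break-even price = $109

Shutdown price = min AVC. AVC = 54 - 14Q + Q^2, with vertex at Q = 7 and minimum $5.
ATC = 968/Q + 54 - 14Q + Q^2. Setting dATC/dQ = −968/Q^2 − 14 + 2Q = 0 gives Q = 11 (since 2·11^3 − 14·11^2 = 968).
min ATC = 968/11 + 54 − 14·11 + 11^2 = $109. That is the break-even price.
Between these two prices the firm operates at a loss; above $109 it earns a profit.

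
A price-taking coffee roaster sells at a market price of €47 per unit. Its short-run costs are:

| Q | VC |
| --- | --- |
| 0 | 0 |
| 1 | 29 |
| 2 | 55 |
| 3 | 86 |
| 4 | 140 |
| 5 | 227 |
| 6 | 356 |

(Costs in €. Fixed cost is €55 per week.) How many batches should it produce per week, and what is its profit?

Q = 3; profit = €0

Profit at each row (π = 47Q − TC): Q=0: -55; Q=1: -37; Q=2: -16; Q=3: 0; Q=4: -7; Q=5: -47; Q=6: -129.
Profit is maximized at Q = 3. AVC there is 86/3 = €28.67 ≤ P, so producing beats shutting down (which would give -€55).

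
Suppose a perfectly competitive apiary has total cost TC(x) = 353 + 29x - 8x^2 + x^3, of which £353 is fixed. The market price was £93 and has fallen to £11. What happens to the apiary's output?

Output falls from 8 to 0 (the firm shuts down)

AVC = 29 - 8x + x^2, minimized at x = 4 where min AVC = £13. MC = 29 - 16x + 3x^2.
At P = £93 ≥ min AVC, set P = MC on the rising branch: x = 8.
At P = £11 < min AVC = £13, price no longer covers variable cost at any output, so the firm shuts down: x = 0.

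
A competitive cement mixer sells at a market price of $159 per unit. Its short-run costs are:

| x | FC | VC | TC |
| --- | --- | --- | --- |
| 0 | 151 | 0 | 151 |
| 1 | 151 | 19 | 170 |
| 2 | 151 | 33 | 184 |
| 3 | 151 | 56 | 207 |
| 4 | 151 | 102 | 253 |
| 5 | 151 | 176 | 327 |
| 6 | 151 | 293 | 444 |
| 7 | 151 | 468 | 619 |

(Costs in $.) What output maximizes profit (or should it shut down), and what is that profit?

Compute π = P·x − TC at each output: x=0: -151; x=1: -11; x=2: 134; x=3: 270; x=4: 383; x=5: 468; x=6: 510; x=7: 494.
Profit is maximized at x = 6. AVC there is 293/6 = $48.83 ≤ P, so producing beats shutting down (which would give -$151).

x = 6; profit = $510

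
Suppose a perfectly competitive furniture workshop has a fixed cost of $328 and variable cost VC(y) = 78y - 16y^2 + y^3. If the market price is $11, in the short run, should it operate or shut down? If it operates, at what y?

From TC, MC = TC'(y) = 78 - 32y + 3y^2 and AVC = VC/y = 78 - 16y + y^2.
The AVC parabola has its vertex at y = 16/2 = 8, where AVC = 78 - 16·8 + 8^2 = $14.
Since P = $11 < min AVC = $14, price fails to cover variable cost at any output.
Best response: produce nothing and absorb the $328 fixed cost.

Shut down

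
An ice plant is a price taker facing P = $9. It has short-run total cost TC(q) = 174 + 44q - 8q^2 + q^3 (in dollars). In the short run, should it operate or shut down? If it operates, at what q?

Shut down

Strip out fixed cost: VC = 44q - 8q^2 + q^3. Then AVC = 44 - 8q + q^2 and MC = 44 - 16q + 3q^2.
AVC is minimized where dAVC/dq = -8 + 2q = 0, at q = 4; min AVC = 44 - 8·4 + 4^2 = $28.
With P < min AVC ($9 < $28), every unit sold adds to the loss.
Best response: produce nothing and absorb the $174 fixed cost.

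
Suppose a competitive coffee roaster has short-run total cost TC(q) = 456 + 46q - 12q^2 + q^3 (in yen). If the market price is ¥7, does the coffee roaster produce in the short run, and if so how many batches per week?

Shut down

From TC, MC = TC'(q) = 46 - 24q + 3q^2 and AVC = VC/q = 46 - 12q + q^2.
AVC is minimized where dAVC/dq = -12 + 2q = 0, at q = 6; min AVC = 46 - 12·6 + 6^2 = ¥10.
P = ¥7 lies below min AVC = ¥10; no output level covers variable cost.
Shutting down limits the loss to fixed cost, ¥456.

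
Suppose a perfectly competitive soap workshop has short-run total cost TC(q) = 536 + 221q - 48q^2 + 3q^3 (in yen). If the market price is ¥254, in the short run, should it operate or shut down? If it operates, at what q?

Produce at q = 11

Strip out fixed cost: VC = 221q - 48q^2 + 3q^3. Then AVC = 221 - 48q + 3q^2 and MC = 221 - 96q + 9q^2.
AVC hits its minimum where MC = AVC, at q = 8, giving min AVC = 221 - 48·8 + 3·8^2 = ¥29.
Because ¥254 ≥ ¥29, revenue can cover variable cost; the firm operates.
Solving P = MC: -33 - 96q + 9q^2 = 0 ⇒ q = -1/3 or 11. On the upward-sloping branch, q* = 11.
Check: AVC at q = 11 is ¥56 ≤ P, so revenue covers variable cost.
Profit = P·q − TC = 254·11 − 1152 = ¥1642.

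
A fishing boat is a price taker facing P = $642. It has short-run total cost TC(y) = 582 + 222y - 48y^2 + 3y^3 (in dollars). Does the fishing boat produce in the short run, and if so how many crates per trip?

Produce at y = 14

Variable cost is VC = 222y - 48y^2 + 3y^3, so AVC = VC/y = 222 - 48y + 3y^2 and MC = dTC/dy = 222 - 96y + 9y^2.
AVC is minimized where dAVC/dy = -48 + 6y = 0, at y = 8; min AVC = 222 - 48·8 + 3·8^2 = $30.
Because $642 ≥ $30, revenue can cover variable cost; the firm operates.
Solving P = MC: -420 - 96y + 9y^2 = 0 ⇒ y = -10/3 or 14. On the upward-sloping branch, y* = 14.
Check: AVC at y = 14 is $138 ≤ P, so revenue covers variable cost.
Profit = P·y − TC = 642·14 − 2514 = $6474.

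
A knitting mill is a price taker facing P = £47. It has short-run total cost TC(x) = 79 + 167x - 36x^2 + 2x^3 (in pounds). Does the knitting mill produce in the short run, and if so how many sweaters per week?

Variable cost is VC = 167x - 36x^2 + 2x^3, so AVC = VC/x = 167 - 36x + 2x^2 and MC = dTC/dx = 167 - 72x + 6x^2.
The AVC parabola has its vertex at x = 36/4 = 9, where AVC = 167 - 36·9 + 2·9^2 = £5.
Since P = £47 ≥ min AVC = £5, price covers variable cost and the firm should produce.
Set P = MC: 47 = 167 - 72x + 6x^2 → 120 - 72x + 6x^2 = 0. The roots are x = 2 and x = 10; the profit-maximizing output is on the rising part of MC, so x* = 10.
Check: AVC at x = 10 is £7 ≤ P, so revenue covers variable cost.
Profit = P·x − TC = 47·10 − 149 = £321.

Produce at x = 10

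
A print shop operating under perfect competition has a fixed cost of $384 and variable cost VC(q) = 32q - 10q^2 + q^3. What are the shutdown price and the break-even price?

Shutdown price = min AVC. AVC = 32 - 10q + q^2, with vertex at q = 5 and minimum $7.
ATC = 384/q + 32 - 10q + q^2. Setting dATC/dq = −384/q^2 − 10 + 2q = 0 gives q = 8 (since 2·8^3 − 10·8^2 = 384).
min ATC = 384/8 + 32 − 10·8 + 8^2 = $64. That is the break-even price.
Between these two prices the firm operates at a loss; above $64 it earns a profit.

Shutdown price = $7; break-even price = $64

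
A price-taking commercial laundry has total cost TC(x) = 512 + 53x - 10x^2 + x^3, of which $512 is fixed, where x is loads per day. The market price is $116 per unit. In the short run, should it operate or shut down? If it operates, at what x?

Variable cost is VC = 53x - 10x^2 + x^3, so AVC = VC/x = 53 - 10x + x^2 and MC = dTC/dx = 53 - 20x + 3x^2.
AVC is minimized where dAVC/dx = -10 + 2x = 0, at x = 5; min AVC = 53 - 10·5 + 5^2 = $28.
Because $116 ≥ $28, revenue can cover variable cost; the firm operates.
Set P = MC: 116 = 53 - 20x + 3x^2 → -63 - 20x + 3x^2 = 0. The roots are x = -7/3 and x = 9; the profit-maximizing output is on the rising part of MC, so x* = 9.
Check: AVC at x = 9 is $44 ≤ P, so revenue covers variable cost.
Profit = P·x − TC = 116·9 − 908 = $136.

Produce at x = 9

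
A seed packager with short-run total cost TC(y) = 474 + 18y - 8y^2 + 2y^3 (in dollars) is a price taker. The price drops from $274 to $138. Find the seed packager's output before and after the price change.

Output falls from 8 to 6

AVC = 18 - 8y + 2y^2, minimized at y = 2 where min AVC = $10. MC = 18 - 16y + 6y^2.
At P = $274 ≥ min AVC, set P = MC on the rising branch: y = 8.
At P = $138 ≥ min AVC, set P = MC: y = 6. The firm stays open but cuts output.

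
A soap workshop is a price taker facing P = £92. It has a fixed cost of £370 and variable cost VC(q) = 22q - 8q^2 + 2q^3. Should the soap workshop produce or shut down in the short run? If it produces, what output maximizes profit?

Produce at q = 5

Strip out fixed cost: VC = 22q - 8q^2 + 2q^3. Then AVC = 22 - 8q + 2q^2 and MC = 22 - 16q + 6q^2.
The AVC parabola has its vertex at q = 8/4 = 2, where AVC = 22 - 8·2 + 2·2^2 = £14.
P = £92 exceeds min AVC = £14, so the firm stays open.
Solving P = MC: -70 - 16q + 6q^2 = 0 ⇒ q = -7/3 or 5. On the upward-sloping branch, q* = 5.
Check: AVC at q = 5 is £32 ≤ P, so revenue covers variable cost.
Profit = P·q − TC = 92·5 − 530 = -£70, a loss, but smaller than the £370 fixed cost the firm would lose by shutting down.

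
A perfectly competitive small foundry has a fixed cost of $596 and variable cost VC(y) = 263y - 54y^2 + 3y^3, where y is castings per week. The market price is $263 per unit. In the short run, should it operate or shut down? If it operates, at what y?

Produce at y = 12

Variable cost is VC = 263y - 54y^2 + 3y^3, so AVC = VC/y = 263 - 54y + 3y^2 and MC = dTC/dy = 263 - 108y + 9y^2.
The AVC parabola has its vertex at y = 54/6 = 9, where AVC = 263 - 54·9 + 3·9^2 = $20.
P = $263 exceeds min AVC = $20, so the firm stays open.
Solving P = MC: -108y + 9y^2 = 0 ⇒ y = 0 or 12. On the upward-sloping branch, y* = 12.
Check: AVC at y = 12 is $47 ≤ P, so revenue covers variable cost.
Profit = P·y − TC = 263·12 − 1160 = $1996.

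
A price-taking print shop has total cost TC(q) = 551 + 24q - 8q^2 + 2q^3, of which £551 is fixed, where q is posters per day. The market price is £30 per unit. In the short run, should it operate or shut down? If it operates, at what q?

Produce at q = 3

From TC, MC = TC'(q) = 24 - 16q + 6q^2 and AVC = VC/q = 24 - 8q + 2q^2.
The AVC parabola has its vertex at q = 8/4 = 2, where AVC = 24 - 8·2 + 2·2^2 = £16.
P = £30 exceeds min AVC = £16, so the firm stays open.
Solving P = MC: -6 - 16q + 6q^2 = 0 ⇒ q = -1/3 or 3. On the upward-sloping branch, q* = 3.
Check: AVC at q = 3 is £18 ≤ P, so revenue covers variable cost.
Profit = P·q − TC = 30·3 − 605 = -£515, a loss, but smaller than the £551 fixed cost the firm would lose by shutting down.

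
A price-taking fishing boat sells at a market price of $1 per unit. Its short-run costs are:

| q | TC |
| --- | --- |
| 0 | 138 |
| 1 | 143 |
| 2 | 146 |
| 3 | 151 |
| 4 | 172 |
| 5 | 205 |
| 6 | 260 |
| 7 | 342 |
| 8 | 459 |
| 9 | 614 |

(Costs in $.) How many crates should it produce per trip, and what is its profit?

Tabulate TR − TC: q=0: -138; q=1: -142; q=2: -144; q=3: -148; q=4: -168; q=5: -200; q=6: -254; q=7: -335; q=8: -451; q=9: -605.
Profit is highest at q = 0. Equivalently, the lowest AVC in the table is 8/2 ≈ $4 at q = 2, and P = $1 falls below it — price never covers variable cost, so the firm shuts down and loses only its fixed cost.

q = 0 (shut down); profit = -$138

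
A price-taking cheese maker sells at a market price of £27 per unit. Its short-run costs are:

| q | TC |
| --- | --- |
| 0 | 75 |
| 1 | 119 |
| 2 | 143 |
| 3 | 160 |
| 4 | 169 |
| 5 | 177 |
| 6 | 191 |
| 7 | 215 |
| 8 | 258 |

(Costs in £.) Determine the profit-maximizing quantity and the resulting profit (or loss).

q = 7; profit = -£26

Profit at each row (π = 27q − TC): q=0: -75; q=1: -92; q=2: -89; q=3: -79; q=4: -61; q=5: -42; q=6: -29; q=7: -26; q=8: -42.
Profit is maximized at q = 7. AVC there is 140/7 = £20 ≤ P, so producing beats shutting down (which would give -£75).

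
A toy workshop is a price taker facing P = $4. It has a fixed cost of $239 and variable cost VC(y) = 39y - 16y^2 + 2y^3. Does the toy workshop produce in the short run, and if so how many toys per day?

Shut down

From TC, MC = TC'(y) = 39 - 32y + 6y^2 and AVC = VC/y = 39 - 16y + 2y^2.
AVC is minimized where dAVC/dy = -16 + 4y = 0, at y = 4; min AVC = 39 - 16·4 + 2·4^2 = $7.
With P < min AVC ($4 < $7), every unit sold adds to the loss.
Shutting down limits the loss to fixed cost, $239.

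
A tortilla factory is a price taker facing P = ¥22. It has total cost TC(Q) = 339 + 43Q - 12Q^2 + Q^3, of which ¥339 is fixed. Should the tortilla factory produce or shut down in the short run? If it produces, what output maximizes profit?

Variable cost is VC = 43Q - 12Q^2 + Q^3, so AVC = VC/Q = 43 - 12Q + Q^2 and MC = dTC/dQ = 43 - 24Q + 3Q^2.
AVC is minimized where dAVC/dQ = -12 + 2Q = 0, at Q = 6; min AVC = 43 - 12·6 + 6^2 = ¥7.
P = ¥22 exceeds min AVC = ¥7, so the firm stays open.
P = MC gives 21 - 24Q + 3Q^2 = 0, with roots 1 and 7. Take the larger (rising MC): Q* = 7.
Check: AVC at Q = 7 is ¥8 ≤ P, so revenue covers variable cost.
Profit = P·Q − TC = 22·7 − 395 = -¥241, a loss, but smaller than the ¥339 fixed cost the firm would lose by shutting down.

Produce at Q = 7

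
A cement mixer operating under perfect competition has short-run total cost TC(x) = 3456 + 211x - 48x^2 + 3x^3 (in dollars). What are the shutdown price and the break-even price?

Shutdown price = $19; break-even price = $355

Shutdown price = min AVC. AVC = 211 - 48x + 3x^2, with vertex at x = 8 and minimum $19.
ATC = 3456/x + 211 - 48x + 3x^2. Setting dATC/dx = −3456/x^2 − 48 + 6x = 0 gives x = 12 (since 6·12^3 − 48·12^2 = 3456).
min ATC = 3456/12 + 211 − 48·12 + 3·12^2 = $355. That is the break-even price.
For $19 ≤ P < $355 the firm produces at a loss; below $19 it shuts down.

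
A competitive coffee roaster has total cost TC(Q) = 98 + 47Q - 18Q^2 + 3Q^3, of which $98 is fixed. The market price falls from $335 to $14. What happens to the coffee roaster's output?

Output falls from 8 to 0 (the firm shuts down)

MC = 47 - 36Q + 9Q^2; the shutdown threshold is min AVC = $20 (at Q = 3).
With P = $335 above the shutdown price, P = MC gives Q = 8.
At P = $14 < min AVC = $20, price no longer covers variable cost at any output, so the firm shuts down: Q = 0.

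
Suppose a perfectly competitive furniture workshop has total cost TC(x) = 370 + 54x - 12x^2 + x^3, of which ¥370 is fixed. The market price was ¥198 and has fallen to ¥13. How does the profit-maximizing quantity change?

Output falls from 12 to 0 (the firm shuts down)

MC = 54 - 24x + 3x^2; the shutdown threshold is min AVC = ¥18 (at x = 6).
At P = ¥198 ≥ min AVC, set P = MC on the rising branch: x = 12.
At P = ¥13 < min AVC = ¥18, price no longer covers variable cost at any output, so the firm shuts down: x = 0.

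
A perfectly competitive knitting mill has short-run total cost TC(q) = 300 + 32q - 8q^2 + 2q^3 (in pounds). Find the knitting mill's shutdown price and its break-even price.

Shutdown price = min AVC. AVC = 32 - 8q + 2q^2, with vertex at q = 2 and minimum £24.
ATC = 300/q + 32 - 8q + 2q^2. Setting dATC/dq = −300/q^2 − 8 + 4q = 0 gives q = 5 (since 4·5^3 − 8·5^2 = 300).
min ATC = 300/5 + 32 − 8·5 + 2·5^2 = £102. That is the break-even price.
For £24 ≤ P < £102 the firm produces at a loss; below £24 it shuts down.

Shutdown price = £24; break-even price = £102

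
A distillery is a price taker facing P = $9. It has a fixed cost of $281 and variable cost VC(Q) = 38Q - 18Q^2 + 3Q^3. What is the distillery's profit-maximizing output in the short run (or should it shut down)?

Shut down

Variable cost is VC = 38Q - 18Q^2 + 3Q^3, so AVC = VC/Q = 38 - 18Q + 3Q^2 and MC = dTC/dQ = 38 - 36Q + 9Q^2.
AVC is minimized where dAVC/dQ = -18 + 6Q = 0, at Q = 3; min AVC = 38 - 18·3 + 3·3^2 = $11.
P = $9 lies below min AVC = $11; no output level covers variable cost.
Best response: produce nothing and absorb the $281 fixed cost.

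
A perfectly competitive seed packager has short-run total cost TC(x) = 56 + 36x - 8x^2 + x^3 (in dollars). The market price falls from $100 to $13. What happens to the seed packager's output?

Output falls from 8 to 0 (the firm shuts down)

AVC = 36 - 8x + x^2, minimized at x = 4 where min AVC = $20. MC = 36 - 16x + 3x^2.
At P = $100 ≥ min AVC, set P = MC on the rising branch: x = 8.
At P = $13 < min AVC = $20, price no longer covers variable cost at any output, so the firm shuts down: x = 0.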